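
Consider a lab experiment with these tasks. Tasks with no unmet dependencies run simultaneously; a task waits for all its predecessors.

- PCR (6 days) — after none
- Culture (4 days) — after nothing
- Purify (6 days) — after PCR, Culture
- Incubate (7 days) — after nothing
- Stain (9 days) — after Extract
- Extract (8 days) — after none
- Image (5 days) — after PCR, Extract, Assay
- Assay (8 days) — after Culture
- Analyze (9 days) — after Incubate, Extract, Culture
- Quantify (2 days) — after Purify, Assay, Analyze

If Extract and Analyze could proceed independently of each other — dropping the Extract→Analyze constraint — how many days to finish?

Before: longest chain Extract→Analyze→Quantify = 8+9+2 = 19, finish 19.
Without Extract→Analyze, Analyze's earliest start moves from 8 to 7.
After: Incubate→Analyze→Quantify = 7+9+2 = 18 → 18 days.

18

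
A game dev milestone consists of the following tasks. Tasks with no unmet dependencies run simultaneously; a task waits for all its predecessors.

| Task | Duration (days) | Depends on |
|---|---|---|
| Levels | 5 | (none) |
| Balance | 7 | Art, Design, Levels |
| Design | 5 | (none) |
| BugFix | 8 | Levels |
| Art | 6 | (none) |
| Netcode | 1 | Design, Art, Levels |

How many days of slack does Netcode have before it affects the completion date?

6

Art→Balance = 6+7 = 13 sets the makespan at 13 days.
The longest chain containing Netcode totals 7 days.
So Netcode can slip 13 − 7 = 6 days.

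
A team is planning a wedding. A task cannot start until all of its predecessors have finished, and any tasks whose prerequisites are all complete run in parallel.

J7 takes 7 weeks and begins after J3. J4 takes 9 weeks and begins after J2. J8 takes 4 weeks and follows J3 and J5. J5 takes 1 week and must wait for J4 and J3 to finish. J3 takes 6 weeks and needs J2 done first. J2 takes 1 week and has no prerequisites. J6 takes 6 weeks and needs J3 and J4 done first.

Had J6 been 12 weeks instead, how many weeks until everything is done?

22

Actual critical path: J2→J4→J6 = 1+9+6 = 16 ⇒ 16 weeks.
Since J6 is critical, the +6 change carries straight to that chain (now 22 weeks).
No other chain overtakes it, so the finish is 22 weeks.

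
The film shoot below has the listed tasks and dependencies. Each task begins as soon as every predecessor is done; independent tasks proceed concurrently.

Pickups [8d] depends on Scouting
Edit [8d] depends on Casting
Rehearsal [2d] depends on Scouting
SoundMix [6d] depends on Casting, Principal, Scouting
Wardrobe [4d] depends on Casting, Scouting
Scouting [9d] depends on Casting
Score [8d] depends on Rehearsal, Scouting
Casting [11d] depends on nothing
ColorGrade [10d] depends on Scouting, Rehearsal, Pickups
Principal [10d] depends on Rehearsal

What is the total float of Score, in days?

8

Casting→Scouting→Rehearsal→Principal→SoundMix = 11+9+2+10+6 = 38 sets the makespan at 38 days.
Score finishes as early as 30 and must finish by 38.
Slack of Score = 30 − 22 = 8 days.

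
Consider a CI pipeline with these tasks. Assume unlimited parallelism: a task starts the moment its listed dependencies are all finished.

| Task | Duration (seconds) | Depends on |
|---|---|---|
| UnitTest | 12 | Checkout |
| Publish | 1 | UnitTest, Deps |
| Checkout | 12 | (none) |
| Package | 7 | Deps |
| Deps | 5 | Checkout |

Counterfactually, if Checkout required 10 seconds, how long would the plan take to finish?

23

Baseline: Checkout→UnitTest→Publish = 12+12+1 = 25 → 25 seconds.
Checkout lies on that path, so at 10 seconds the path becomes 23 seconds.
The critical path is still Checkout→UnitTest→Publish; finish is now 23 seconds.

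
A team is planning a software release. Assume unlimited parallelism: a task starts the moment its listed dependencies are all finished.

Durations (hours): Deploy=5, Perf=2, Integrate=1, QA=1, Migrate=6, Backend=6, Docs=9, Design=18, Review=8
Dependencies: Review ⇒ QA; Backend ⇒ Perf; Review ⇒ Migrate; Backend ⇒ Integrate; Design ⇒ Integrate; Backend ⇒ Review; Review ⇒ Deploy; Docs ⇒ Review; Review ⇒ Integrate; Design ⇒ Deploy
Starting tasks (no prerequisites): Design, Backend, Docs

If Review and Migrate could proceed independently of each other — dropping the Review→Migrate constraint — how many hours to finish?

23

Original critical path: Design→Deploy = 18+5 = 23 ⇒ 23 hours.
Without Review→Migrate, Migrate's earliest start moves from 17 to 0.
The longest chain is now Design→Deploy = 18+5 = 23, so the project takes 23 hours.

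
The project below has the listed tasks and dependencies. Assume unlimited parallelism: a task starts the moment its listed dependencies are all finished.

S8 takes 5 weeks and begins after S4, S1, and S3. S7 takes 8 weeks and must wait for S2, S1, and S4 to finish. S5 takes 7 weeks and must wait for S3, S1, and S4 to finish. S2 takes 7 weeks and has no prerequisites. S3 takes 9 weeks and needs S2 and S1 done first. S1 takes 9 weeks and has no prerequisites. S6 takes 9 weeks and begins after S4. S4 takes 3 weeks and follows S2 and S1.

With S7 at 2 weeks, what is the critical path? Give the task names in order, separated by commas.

S1, S3, S5

The binding path is S1→S3→S5 = 9+9+7 = 25; finish at 25 weeks.
S7 has 5 weeks of float (longest path through it is 20).
The critical path is still S1→S3→S5; finish is now 25 weeks.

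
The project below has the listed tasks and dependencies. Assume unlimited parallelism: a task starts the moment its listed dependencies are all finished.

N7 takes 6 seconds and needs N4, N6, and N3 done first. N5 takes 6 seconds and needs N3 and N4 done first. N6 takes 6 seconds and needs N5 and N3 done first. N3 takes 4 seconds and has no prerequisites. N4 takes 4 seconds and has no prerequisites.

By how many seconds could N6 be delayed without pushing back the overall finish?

0

The longest chain is N3→N5→N6→N7 = 4+6+6+6 = 22; overall finish 22 seconds.
N6 finishes as early as 16 and must finish by 16.
So N6 can slip 16 − 16 = 0 seconds.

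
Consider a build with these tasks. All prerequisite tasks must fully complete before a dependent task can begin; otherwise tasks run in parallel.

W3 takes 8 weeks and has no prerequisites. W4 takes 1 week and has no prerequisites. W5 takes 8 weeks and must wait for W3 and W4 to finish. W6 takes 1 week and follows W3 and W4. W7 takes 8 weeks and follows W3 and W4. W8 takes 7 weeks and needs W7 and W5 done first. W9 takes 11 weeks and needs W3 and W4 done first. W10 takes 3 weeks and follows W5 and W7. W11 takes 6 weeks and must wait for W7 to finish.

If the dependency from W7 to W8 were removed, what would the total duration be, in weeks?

Before: longest chain W3→W5→W8 = 8+8+7 = 23, finish 23.
Dropping W7→W8 doesn't change W8's earliest start (16); another predecessor still binds.
New critical path: W3→W5→W8 = 8+8+7 = 23 ⇒ 23 weeks.

23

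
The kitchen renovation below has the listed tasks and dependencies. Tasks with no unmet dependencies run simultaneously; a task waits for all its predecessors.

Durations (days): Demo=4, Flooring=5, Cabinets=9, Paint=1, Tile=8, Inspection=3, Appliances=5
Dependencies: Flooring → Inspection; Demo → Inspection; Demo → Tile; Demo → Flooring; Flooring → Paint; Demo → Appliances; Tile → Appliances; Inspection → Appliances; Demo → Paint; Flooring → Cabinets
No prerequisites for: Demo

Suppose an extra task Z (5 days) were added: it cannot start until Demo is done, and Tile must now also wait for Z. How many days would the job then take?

Originally the job takes 18 days.
With Z inserted, Tile now waits for max(Demo, Z).
New critical path: Demo→Z→Tile→Appliances = 4+5+8+5 = 22 ⇒ 22 days.

22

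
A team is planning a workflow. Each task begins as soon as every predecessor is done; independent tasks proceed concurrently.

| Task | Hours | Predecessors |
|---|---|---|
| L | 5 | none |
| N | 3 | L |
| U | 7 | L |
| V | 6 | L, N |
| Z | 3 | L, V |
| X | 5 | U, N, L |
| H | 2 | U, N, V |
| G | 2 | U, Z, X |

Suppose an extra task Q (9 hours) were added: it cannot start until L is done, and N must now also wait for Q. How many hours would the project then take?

Originally the project takes 19 hours.
With Q inserted, N now waits for max(L, Q).
New critical path: L→Q→N→V→Z→G = 5+9+3+6+3+2 = 28 ⇒ 28 hours.

28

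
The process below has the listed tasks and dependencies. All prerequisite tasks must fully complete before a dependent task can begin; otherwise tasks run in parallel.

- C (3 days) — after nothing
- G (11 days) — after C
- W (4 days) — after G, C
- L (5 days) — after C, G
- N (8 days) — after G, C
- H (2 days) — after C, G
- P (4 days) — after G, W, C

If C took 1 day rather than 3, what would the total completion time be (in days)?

20

Baseline: C→G→W→P = 3+11+4+4 = 22 → 22 days.
C lies on that path, so at 1 day the path becomes 20 days.
That remains the longest chain; total 20 days.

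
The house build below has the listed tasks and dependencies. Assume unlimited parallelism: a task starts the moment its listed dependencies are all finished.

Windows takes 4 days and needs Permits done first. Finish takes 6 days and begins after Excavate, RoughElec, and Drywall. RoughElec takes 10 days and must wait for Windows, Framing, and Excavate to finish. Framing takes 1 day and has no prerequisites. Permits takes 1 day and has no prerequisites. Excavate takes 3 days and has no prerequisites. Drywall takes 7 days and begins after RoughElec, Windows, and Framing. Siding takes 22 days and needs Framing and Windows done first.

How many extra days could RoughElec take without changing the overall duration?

0

Permits→Windows→RoughElec→Drywall→Finish = 1+4+10+7+6 = 28 sets the makespan at 28 days.
RoughElec finishes as early as 15 and must finish by 15.
Slack of RoughElec = 5 − 5 = 0 days.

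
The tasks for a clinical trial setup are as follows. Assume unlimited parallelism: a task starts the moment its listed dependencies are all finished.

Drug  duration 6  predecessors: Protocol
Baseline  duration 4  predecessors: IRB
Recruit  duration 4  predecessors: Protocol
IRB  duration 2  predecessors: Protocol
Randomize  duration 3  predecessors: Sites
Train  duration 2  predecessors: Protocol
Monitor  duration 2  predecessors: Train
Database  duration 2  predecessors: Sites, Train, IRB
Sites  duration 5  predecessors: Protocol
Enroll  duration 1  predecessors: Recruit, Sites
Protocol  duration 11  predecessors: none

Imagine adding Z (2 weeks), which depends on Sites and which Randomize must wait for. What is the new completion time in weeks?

Originally the job takes 19 weeks.
With Z inserted, Randomize now waits for max(Sites, Z).
New critical path: Protocol→Sites→Z→Randomize = 11+5+2+3 = 21 ⇒ 21 weeks.

21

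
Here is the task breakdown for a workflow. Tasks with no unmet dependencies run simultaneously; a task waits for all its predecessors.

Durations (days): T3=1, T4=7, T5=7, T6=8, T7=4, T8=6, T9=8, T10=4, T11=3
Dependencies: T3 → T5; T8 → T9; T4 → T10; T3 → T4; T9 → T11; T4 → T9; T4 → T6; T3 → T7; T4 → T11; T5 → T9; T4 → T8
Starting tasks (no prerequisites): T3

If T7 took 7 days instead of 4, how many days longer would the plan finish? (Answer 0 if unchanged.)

0

Actual critical path: T3→T4→T8→T9→T11 = 1+7+6+8+3 = 25 ⇒ 25 days.
T7 has 20 days of float (longest path through it is 5).
The critical path is still T3→T4→T8→T9→T11; finish is now 25 days.
Change in finish: 25 − 25 = +0 days.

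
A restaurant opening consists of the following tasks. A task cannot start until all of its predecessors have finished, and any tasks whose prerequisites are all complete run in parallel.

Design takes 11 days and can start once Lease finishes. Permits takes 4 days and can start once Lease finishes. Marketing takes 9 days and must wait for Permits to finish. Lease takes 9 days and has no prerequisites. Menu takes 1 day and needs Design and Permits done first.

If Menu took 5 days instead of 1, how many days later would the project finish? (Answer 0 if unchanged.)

Actual critical path: Lease→Permits→Marketing = 9+4+9 = 22 ⇒ 22 days.
The longest path through Menu is only 21 days, so Menu has float 1.
The binding chain switches to Lease→Design→Menu = 9+11+5 = 25; finish 25 days.
Change in finish: 25 − 22 = +3 days.

3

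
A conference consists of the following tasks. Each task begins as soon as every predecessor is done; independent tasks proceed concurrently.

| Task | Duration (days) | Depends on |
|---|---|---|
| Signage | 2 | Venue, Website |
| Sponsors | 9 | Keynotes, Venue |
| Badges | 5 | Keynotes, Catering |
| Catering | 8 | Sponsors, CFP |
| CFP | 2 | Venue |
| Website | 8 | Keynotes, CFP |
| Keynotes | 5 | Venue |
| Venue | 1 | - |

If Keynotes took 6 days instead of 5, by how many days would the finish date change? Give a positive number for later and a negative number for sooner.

The binding path is Venue→Keynotes→Sponsors→Catering→Badges = 1+5+9+8+5 = 28; finish at 28 days.
Keynotes is on the critical path; changing it to 6 makes that path 29 days.
The critical path is still Venue→Keynotes→Sponsors→Catering→Badges; finish is now 29 days.
Change in finish: 29 − 28 = +1 days.

1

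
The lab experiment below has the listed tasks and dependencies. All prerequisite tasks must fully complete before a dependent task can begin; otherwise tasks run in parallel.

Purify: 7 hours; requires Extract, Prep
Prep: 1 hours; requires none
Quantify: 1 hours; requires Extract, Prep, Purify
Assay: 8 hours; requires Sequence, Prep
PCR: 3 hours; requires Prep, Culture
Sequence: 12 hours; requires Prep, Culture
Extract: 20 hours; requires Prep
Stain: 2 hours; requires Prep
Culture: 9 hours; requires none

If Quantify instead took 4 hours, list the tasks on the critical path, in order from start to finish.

The binding path is Prep→Extract→Purify→Quantify = 1+20+7+1 = 29; finish at 29 hours.
Since Quantify is critical, the +3 change carries straight to that chain (now 32 hours).
That remains the longest chain; total 32 hours.

Prep, Extract, Purify, Quantify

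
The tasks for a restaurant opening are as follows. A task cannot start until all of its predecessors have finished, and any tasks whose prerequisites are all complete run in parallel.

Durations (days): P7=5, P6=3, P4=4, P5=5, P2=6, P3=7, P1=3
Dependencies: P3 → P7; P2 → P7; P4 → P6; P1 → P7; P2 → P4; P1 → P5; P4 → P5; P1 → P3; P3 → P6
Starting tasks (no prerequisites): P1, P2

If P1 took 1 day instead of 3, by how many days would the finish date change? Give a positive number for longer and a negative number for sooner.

0

As given, the longest chain is P1→P3→P7 = 3+7+5 = 15, so the finish is 15 days.
P1 lies on that path, so at 1 day the path becomes 13 days.
New critical path: P2→P4→P5 = 6+4+5 = 15 ⇒ 15 days.
Change in finish: 15 − 15 = +0 days.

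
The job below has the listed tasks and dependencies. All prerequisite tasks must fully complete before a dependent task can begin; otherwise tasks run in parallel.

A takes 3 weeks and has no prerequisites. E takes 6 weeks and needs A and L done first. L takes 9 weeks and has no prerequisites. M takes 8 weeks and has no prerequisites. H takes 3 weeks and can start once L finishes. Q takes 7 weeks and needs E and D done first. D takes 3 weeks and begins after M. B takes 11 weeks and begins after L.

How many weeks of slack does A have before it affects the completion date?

L→E→Q = 9+6+7 = 22 sets the makespan at 22 weeks.
A finishes as early as 3 and must finish by 9.
Slack of A = 6 − 0 = 6 weeks.

6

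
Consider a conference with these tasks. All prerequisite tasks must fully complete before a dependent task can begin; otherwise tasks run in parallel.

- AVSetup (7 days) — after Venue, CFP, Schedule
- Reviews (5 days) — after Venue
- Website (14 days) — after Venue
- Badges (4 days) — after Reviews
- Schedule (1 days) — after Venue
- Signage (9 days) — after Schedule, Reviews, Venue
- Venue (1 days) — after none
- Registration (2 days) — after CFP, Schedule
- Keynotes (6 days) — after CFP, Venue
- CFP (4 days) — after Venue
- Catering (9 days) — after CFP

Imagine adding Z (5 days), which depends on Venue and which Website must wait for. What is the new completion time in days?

20

Originally the plan takes 15 days.
With Z inserted, Website now waits for max(Venue, Z).
New critical path: Venue→Z→Website = 1+5+14 = 20 ⇒ 20 days.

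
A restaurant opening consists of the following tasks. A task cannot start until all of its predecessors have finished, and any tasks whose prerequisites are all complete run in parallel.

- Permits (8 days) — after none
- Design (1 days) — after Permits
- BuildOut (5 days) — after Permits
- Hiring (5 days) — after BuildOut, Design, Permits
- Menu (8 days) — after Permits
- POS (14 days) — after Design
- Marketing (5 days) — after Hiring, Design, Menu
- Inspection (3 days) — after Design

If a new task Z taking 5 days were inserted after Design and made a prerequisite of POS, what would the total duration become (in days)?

Originally the restaurant opening takes 23 days.
With Z inserted, POS now waits for max(Design, Z).
New critical path: Permits→Design→Z→POS = 8+1+5+14 = 28 ⇒ 28 days.

28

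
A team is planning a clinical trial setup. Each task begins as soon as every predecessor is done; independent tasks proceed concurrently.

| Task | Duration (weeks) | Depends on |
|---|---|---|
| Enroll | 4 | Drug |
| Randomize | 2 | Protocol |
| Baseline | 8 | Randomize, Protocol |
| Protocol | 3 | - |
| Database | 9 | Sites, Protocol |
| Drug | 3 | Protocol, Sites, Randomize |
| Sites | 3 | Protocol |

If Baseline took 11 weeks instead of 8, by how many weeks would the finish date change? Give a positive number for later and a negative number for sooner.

Baseline: Protocol→Sites→Database = 3+3+9 = 15 → 15 weeks.
Baseline has 2 weeks of float (longest path through it is 13).
New critical path: Protocol→Randomize→Baseline = 3+2+11 = 16 ⇒ 16 weeks.
Change in finish: 16 − 15 = +1 weeks.

1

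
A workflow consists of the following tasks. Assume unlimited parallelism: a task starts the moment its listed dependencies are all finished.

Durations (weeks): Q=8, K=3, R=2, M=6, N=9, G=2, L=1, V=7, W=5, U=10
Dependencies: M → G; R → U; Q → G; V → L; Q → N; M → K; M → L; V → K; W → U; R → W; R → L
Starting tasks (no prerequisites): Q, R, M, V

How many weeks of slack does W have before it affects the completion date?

0

Q→N = 8+9 = 17 sets the makespan at 17 weeks.
W finishes as early as 7 and must finish by 7.
Float = 17 − 17 = 0.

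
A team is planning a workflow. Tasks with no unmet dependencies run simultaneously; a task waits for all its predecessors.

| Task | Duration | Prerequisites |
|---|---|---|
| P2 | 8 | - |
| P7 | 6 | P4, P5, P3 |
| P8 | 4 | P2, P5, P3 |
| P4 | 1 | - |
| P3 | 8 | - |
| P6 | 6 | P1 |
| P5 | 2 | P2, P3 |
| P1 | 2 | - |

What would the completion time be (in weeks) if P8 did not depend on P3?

Original critical path: P2→P5→P7 = 8+2+6 = 16 ⇒ 16 weeks.
Dropping P3→P8 doesn't change P8's earliest start (10); another predecessor still binds.
New critical path: P2→P5→P7 = 8+2+6 = 16 ⇒ 16 weeks.

16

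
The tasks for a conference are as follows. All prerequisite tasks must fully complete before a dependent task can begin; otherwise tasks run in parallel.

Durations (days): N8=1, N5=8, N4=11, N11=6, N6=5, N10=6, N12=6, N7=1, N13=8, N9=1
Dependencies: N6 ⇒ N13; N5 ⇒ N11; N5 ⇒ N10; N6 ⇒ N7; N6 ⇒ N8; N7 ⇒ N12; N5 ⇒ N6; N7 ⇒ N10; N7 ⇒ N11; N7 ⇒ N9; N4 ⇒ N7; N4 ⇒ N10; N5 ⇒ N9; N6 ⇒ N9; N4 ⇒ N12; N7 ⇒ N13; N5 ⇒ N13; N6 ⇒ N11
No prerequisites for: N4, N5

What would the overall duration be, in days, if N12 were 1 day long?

Critical path before the change: N5→N6→N7→N13 = 8+5+1+8 = 22 giving 22 days.
N12 has 2 days of float (longest path through it is 20).
That remains the longest chain; total 22 days.

22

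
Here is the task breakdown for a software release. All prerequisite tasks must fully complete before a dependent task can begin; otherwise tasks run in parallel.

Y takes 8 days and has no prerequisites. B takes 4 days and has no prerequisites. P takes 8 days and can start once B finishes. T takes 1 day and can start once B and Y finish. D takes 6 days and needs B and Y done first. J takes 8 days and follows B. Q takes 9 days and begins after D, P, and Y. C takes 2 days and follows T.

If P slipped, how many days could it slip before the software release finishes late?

2

Critical path: Y→D→Q = 8+6+9 = 23, so the finish is 23 days.
Longest path through P: 21 days (earliest finish 12, latest finish 14).
Float = 23 − 21 = 2.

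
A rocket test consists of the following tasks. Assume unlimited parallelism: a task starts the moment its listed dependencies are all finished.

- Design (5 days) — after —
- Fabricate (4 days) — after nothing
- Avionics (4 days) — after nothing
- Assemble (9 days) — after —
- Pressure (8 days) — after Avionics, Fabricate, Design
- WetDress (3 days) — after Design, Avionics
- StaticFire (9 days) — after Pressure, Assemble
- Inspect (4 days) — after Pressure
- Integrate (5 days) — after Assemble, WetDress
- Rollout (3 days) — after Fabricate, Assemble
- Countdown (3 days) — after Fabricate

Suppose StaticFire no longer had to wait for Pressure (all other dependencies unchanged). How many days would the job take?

Before: longest chain Design→Pressure→StaticFire = 5+8+9 = 22, finish 22.
Without Pressure→StaticFire, StaticFire's earliest start moves from 13 to 9.
The longest chain is now Assemble→StaticFire = 9+9 = 18, so the job takes 18 days.

18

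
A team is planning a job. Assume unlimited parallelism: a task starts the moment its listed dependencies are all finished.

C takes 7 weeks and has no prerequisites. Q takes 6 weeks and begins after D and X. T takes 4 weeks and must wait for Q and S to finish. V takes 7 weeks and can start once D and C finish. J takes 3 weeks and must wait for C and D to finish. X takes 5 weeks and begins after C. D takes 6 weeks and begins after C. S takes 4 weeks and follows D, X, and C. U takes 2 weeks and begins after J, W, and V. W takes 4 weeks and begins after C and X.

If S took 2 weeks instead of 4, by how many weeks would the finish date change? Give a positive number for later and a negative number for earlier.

0

The binding path is C→D→Q→T = 7+6+6+4 = 23; finish at 23 weeks.
The longest path through S is only 21 weeks, so S has float 2.
The critical path is still C→D→Q→T; finish is now 23 weeks.
Change in finish: 23 − 23 = +0 weeks.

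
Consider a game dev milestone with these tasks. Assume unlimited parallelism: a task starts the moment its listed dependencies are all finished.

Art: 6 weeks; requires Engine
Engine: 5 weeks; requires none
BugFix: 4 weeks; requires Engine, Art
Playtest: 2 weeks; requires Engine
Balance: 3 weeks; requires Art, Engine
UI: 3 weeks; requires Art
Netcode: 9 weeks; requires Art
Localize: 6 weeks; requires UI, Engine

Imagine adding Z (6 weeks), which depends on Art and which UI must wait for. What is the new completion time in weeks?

26

Originally the job takes 20 weeks.
With Z inserted, UI now waits for max(Art, Z).
New critical path: Engine→Art→Z→UI→Localize = 5+6+6+3+6 = 26 ⇒ 26 weeks.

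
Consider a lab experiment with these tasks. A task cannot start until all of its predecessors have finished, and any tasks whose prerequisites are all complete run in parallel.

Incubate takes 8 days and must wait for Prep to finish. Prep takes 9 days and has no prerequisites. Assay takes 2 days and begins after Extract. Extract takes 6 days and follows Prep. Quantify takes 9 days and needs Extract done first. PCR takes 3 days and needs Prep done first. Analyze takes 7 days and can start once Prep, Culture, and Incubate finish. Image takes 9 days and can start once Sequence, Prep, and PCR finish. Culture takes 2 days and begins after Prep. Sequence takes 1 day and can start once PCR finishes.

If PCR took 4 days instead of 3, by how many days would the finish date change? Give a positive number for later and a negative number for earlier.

0

As given, the longest chain is Prep→Incubate→Analyze = 9+8+7 = 24, so the finish is 24 days.
The longest path through PCR is only 22 days, so PCR has float 2.
No other chain overtakes it, so the finish is 24 days.
Change in finish: 24 − 24 = +0 days.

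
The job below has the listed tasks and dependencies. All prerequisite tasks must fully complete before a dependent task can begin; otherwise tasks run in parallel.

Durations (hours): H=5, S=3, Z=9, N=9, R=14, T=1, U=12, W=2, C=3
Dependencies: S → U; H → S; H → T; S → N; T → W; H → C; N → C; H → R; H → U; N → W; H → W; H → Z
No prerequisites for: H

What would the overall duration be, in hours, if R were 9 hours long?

The binding path is H→S→N→C = 5+3+9+3 = 20; finish at 20 hours.
R has 1 hour of float (longest path through it is 19).
The critical path is still H→S→N→C; finish is now 20 hours.

20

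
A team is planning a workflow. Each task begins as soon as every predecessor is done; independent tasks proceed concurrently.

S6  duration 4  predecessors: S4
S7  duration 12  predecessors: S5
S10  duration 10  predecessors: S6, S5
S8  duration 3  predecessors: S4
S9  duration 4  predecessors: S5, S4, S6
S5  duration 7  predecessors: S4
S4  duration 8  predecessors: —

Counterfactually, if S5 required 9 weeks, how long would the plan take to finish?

29

Actual critical path: S4→S5→S7 = 8+7+12 = 27 ⇒ 27 weeks.
S5 lies on that path, so at 9 weeks the path becomes 29 weeks.
That remains the longest chain; total 29 weeks.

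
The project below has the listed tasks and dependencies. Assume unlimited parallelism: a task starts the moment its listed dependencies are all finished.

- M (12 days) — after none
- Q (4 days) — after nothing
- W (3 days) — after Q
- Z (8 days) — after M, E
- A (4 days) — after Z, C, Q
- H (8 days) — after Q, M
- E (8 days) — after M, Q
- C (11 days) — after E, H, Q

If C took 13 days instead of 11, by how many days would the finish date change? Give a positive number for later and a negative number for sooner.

Critical path before the change: M→E→C→A = 12+8+11+4 = 35 giving 35 days.
C is on the critical path; changing it to 13 makes that path 37 days.
No other chain overtakes it, so the finish is 37 days.
Change in finish: 37 − 35 = +2 days.

2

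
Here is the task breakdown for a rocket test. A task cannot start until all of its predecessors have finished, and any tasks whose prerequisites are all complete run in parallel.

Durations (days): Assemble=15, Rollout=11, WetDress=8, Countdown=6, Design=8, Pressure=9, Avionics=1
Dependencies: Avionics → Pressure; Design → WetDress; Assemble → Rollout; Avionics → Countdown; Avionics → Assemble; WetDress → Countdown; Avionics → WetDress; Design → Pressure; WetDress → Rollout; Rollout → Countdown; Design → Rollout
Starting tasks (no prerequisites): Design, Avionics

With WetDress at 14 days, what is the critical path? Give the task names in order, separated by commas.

Design, WetDress, Rollout, Countdown

Baseline: Design→WetDress→Rollout→Countdown = 8+8+11+6 = 33 → 33 days.
WetDress is on the critical path; changing it to 14 makes that path 39 days.
That remains the longest chain; total 39 days.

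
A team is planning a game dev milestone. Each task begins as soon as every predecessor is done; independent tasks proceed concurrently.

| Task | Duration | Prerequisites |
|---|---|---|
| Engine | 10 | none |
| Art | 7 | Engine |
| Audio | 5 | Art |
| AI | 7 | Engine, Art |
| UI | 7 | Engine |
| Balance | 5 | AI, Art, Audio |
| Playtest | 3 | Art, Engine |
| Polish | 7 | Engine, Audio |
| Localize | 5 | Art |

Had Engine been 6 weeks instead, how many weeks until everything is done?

Actual critical path: Engine→Art→Audio→Polish = 10+7+5+7 = 29 ⇒ 29 weeks.
Engine is on the critical path; changing it to 6 makes that path 25 weeks.
That remains the longest chain; total 25 weeks.

25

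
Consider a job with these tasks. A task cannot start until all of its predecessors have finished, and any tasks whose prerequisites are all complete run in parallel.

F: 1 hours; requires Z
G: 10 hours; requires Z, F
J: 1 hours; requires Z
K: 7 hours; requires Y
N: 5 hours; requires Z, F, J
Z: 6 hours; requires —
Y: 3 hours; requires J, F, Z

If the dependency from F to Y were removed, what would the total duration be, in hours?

With the dependency in place, Z→J→Y→K = 6+1+3+7 = 17 sets the finish at 17 hours.
Dropping F→Y doesn't change Y's earliest start (7); another predecessor still binds.
After: Z→J→Y→K = 6+1+3+7 = 17 → 17 hours.

17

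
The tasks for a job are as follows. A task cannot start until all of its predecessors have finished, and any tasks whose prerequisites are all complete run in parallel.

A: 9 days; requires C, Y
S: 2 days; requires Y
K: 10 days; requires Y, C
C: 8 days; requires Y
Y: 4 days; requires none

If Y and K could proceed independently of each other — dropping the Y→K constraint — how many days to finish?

22

With the dependency in place, Y→C→K = 4+8+10 = 22 sets the finish at 22 days.
Dropping Y→K doesn't change K's earliest start (12); another predecessor still binds.
New critical path: Y→C→K = 4+8+10 = 22 ⇒ 22 days.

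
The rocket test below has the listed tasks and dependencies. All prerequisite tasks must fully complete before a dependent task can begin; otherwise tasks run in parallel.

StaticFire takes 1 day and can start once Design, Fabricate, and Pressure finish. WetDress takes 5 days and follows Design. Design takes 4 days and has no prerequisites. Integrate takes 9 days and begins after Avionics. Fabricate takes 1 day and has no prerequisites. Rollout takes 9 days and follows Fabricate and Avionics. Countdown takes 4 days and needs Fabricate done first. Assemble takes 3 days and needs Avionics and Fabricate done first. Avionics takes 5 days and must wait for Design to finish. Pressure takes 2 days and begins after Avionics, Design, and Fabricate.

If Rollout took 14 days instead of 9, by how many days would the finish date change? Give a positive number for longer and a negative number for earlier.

5

Baseline: Design→Avionics→Rollout = 4+5+9 = 18 → 18 days.
Since Rollout is critical, the +5 change carries straight to that chain (now 23 days).
That remains the longest chain; total 23 days.
Change in finish: 23 − 18 = +5 days.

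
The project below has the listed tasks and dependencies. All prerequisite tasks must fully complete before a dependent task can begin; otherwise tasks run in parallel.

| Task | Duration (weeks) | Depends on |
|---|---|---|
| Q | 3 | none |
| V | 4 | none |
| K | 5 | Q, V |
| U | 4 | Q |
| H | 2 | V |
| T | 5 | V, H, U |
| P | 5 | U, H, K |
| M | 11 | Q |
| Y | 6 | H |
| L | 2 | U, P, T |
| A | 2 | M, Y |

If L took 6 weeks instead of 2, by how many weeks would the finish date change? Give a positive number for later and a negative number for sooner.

As given, the longest chain is V→K→P→L = 4+5+5+2 = 16, so the finish is 16 weeks.
L lies on that path, so at 6 weeks the path becomes 20 weeks.
No other chain overtakes it, so the finish is 20 weeks.
Change in finish: 20 − 16 = +4 weeks.

4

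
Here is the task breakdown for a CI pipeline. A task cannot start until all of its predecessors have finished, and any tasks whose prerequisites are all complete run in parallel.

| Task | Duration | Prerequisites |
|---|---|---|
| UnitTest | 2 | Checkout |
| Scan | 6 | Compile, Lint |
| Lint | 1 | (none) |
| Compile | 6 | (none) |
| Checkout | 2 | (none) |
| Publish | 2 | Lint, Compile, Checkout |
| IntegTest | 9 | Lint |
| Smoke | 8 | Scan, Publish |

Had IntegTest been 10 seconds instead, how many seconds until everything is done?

The binding path is Compile→Scan→Smoke = 6+6+8 = 20; finish at 20 seconds.
The longest path through IntegTest is only 10 seconds, so IntegTest has float 10.
The critical path is still Compile→Scan→Smoke; finish is now 20 seconds.

20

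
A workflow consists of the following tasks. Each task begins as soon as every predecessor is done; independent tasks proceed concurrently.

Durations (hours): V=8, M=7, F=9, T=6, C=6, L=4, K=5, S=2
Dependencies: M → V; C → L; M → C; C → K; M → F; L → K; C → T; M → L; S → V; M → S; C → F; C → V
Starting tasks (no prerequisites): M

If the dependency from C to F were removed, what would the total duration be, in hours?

22

With the dependency in place, M→C→L→K = 7+6+4+5 = 22 sets the finish at 22 hours.
Without C→F, F's earliest start moves from 13 to 7.
The longest chain is now M→C→L→K = 7+6+4+5 = 22, so the plan takes 22 hours.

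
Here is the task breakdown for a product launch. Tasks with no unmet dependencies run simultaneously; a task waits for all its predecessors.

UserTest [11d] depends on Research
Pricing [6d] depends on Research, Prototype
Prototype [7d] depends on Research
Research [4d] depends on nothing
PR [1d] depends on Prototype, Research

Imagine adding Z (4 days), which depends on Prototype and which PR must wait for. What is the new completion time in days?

Originally the schedule takes 17 days.
With Z inserted, PR now waits for max(Prototype, Research, Z).
New critical path: Research→Prototype→Pricing = 4+7+6 = 17 ⇒ 17 days.

17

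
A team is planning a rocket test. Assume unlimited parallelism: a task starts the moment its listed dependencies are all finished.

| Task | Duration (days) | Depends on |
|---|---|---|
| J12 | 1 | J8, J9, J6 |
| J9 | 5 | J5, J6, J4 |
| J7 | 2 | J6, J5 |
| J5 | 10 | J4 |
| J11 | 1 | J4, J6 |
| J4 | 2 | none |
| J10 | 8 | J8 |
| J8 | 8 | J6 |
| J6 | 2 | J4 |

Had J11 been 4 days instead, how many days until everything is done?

Actual critical path: J4→J6→J8→J10 = 2+2+8+8 = 20 ⇒ 20 days.
The longest path through J11 is only 5 days, so J11 has float 15.
That remains the longest chain; total 20 days.

20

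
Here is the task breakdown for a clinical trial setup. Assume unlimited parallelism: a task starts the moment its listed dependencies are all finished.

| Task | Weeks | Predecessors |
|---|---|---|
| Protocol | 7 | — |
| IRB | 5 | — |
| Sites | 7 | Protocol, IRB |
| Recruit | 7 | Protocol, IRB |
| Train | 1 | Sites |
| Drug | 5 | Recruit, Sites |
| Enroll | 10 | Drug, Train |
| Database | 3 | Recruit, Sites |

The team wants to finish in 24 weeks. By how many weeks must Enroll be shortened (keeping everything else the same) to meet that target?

Current finish: 29 weeks; target: 24.
Enroll is on every critical path, so each week cut from Enroll cuts the finish by one (this holds down to a finish of 20).
Need 29 − 24 = 5 weeks off Enroll → Enroll becomes 5 weeks, finish becomes 24.

5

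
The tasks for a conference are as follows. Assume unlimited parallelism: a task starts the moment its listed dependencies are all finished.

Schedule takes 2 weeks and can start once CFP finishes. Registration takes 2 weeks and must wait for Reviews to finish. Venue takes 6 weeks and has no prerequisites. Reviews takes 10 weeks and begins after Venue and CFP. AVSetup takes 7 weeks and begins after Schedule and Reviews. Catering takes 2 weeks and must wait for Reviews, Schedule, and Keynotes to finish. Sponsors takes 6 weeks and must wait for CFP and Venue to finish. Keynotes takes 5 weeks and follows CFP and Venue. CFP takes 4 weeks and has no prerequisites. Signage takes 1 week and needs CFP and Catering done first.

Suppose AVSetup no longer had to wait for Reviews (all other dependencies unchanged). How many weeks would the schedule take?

19

Original critical path: Venue→Reviews→AVSetup = 6+10+7 = 23 ⇒ 23 weeks.
Without Reviews→AVSetup, AVSetup's earliest start moves from 16 to 6.
The longest chain is now Venue→Reviews→Catering→Signage = 6+10+2+1 = 19, so the schedule takes 19 weeks.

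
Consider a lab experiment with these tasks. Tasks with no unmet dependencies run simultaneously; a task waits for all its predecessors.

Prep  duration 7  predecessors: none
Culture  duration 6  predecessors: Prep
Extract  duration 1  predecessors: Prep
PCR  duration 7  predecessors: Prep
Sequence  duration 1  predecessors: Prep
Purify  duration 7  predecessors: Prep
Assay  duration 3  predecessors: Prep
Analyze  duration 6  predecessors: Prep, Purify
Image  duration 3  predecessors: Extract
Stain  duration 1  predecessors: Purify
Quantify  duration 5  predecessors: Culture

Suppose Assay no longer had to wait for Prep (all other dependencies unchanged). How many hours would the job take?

Before: longest chain Prep→Purify→Analyze = 7+7+6 = 20, finish 20.
Without Prep→Assay, Assay's earliest start moves from 7 to 0.
After: Prep→Purify→Analyze = 7+7+6 = 20 → 20 hours.

20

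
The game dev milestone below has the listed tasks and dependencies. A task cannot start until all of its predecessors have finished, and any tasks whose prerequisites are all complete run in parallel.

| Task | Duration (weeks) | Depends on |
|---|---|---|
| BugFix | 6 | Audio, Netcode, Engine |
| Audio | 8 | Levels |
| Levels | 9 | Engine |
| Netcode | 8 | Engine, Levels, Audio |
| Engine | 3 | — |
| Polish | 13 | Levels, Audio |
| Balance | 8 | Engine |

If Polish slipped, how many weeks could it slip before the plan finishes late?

1

Engine→Levels→Audio→Netcode→BugFix = 3+9+8+8+6 = 34 sets the makespan at 34 weeks.
The longest chain containing Polish totals 33 weeks.
Slack of Polish = 21 − 20 = 1 week.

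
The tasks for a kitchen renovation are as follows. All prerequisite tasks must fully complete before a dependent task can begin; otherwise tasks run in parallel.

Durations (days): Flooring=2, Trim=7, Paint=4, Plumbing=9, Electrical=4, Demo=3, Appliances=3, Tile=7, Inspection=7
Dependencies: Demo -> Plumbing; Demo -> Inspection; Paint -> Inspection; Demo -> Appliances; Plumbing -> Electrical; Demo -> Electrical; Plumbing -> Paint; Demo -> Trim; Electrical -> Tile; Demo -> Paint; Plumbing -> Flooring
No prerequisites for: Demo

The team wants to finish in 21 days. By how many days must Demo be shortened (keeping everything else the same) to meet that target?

2

Current finish: 23 days; target: 21.
Demo is on every critical path, so each day cut from Demo cuts the finish by one (this holds down to a finish of 21).
Need 23 − 21 = 2 days off Demo → Demo becomes 1 day, finish becomes 21.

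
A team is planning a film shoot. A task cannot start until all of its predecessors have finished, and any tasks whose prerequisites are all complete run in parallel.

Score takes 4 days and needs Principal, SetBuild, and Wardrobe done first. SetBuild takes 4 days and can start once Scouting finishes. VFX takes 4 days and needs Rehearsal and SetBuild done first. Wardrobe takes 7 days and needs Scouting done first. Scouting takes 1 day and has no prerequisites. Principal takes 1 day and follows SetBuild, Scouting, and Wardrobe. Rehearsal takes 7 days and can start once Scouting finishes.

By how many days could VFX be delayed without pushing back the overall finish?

1

The longest chain is Scouting→Wardrobe→Principal→Score = 1+7+1+4 = 13; overall finish 13 days.
VFX finishes as early as 12 and must finish by 13.
Slack of VFX = 9 − 8 = 1 day.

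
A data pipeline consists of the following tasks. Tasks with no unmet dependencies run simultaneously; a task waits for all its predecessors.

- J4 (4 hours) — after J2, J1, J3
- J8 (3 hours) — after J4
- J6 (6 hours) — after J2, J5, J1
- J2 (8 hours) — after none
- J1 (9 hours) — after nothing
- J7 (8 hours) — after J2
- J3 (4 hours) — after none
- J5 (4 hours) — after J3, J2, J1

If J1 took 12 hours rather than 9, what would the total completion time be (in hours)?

As given, the longest chain is J1→J5→J6 = 9+4+6 = 19, so the finish is 19 hours.
J1 is on the critical path; changing it to 12 makes that path 22 hours.
No other chain overtakes it, so the finish is 22 hours.

22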